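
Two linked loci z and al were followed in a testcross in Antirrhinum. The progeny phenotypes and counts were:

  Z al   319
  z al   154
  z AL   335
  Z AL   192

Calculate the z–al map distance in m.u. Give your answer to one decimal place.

The two most frequent classes, Z al (319) and z AL (335), are the parental types, so the F1 was Z al / z AL.
The recombinant classes are Z AL and z al: 192 + 154 = 346.
Recombination frequency = 346/1000 = 0.3460 ≈ 34.6%, i.e. 34.6 m.u.

34.6 m.u.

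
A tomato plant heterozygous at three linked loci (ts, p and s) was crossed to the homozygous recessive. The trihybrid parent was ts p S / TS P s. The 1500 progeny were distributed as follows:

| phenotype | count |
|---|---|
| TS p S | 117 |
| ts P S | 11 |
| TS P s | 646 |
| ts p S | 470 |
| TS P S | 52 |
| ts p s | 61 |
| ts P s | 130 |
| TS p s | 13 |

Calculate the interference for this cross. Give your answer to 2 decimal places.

0.03

The two rarest classes, ts P S and TS p s, are the double crossovers. Comparing them with the parentals, only the p allele has switched, so p is the middle locus and the order is s – p – ts.
s–p: (113 + 24)/1500 = 0.0913; p–ts: (247 + 24)/1500 = 0.1807.
Expected DCO frequency = 0.0913 × 0.1807 ≈ 0.01650; observed = 24/1500 ≈ 0.01600.
Coefficient of coincidence = 0.01600/0.01650 ≈ 0.97; interference = 1 − 0.97 = 0.03.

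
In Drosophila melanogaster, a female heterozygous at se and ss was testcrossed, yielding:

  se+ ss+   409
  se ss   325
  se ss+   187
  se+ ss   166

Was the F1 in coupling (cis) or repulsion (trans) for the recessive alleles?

The two most frequent classes are se+ ss+ (409) and se ss (325); these are the parental (non-recombinant) types.
So the F1 carried se+ ss+ on one chromosome and se ss on the other — the recessive alleles are on the same chromosome (cis / coupling).

cis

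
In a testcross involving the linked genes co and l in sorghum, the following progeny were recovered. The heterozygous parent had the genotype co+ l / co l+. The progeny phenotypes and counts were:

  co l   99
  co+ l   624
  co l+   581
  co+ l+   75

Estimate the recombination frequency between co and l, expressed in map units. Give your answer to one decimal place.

12.6 map units

The recombinant classes are co+ l+ and co l: 75 + 99 = 174.
Recombination frequency = 174/1379 = 0.1262 ≈ 12.6%, i.e. 12.6 map units.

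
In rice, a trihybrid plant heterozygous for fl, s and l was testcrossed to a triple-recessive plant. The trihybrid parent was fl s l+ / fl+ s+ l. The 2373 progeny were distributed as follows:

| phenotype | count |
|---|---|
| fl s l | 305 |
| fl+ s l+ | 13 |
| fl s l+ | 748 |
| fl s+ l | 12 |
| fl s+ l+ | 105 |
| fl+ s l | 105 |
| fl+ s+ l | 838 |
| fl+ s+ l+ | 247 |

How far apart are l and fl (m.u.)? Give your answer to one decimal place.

The two rarest classes, fl+ s l+ and fl s+ l, are the double crossovers. Comparing them with the parentals, only the fl allele has switched, so fl is the middle locus and the order is s – fl – l.
Crossovers in the fl–l interval produce the single-crossover classes fl s l and fl+ s+ l+ (305 + 247 = 552) plus the double crossovers (25).
RF(fl–l) = (552 + 25) / 2373 = 577/2373 = 0.2432 → 24.3 m.u.

24.3 m.u.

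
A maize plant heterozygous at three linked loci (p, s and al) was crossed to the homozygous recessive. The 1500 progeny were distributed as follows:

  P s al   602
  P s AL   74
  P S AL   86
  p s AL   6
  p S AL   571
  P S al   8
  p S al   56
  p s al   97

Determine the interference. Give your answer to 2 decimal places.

The two most frequent reciprocal classes, p S AL and P s al, are the parental types, so the F1 was p S AL / P s al.
The two rarest classes, p s AL and P S al, are the double crossovers. Comparing them with the parentals, only the s allele has switched, so s is the middle locus and the order is al – s – p.
al–s: (130 + 14)/1500 = 0.0960; s–p: (183 + 14)/1500 = 0.1313.
Expected DCO frequency = 0.0960 × 0.1313 ≈ 0.01260; observed = 14/1500 ≈ 0.00933.
Coefficient of coincidence = 0.00933/0.01260 ≈ 0.74; interference = 1 − 0.74 = 0.26.

0.26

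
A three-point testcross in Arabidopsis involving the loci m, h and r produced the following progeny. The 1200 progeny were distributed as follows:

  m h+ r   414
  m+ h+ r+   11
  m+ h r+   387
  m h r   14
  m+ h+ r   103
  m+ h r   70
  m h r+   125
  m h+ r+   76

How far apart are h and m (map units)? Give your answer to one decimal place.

The two most frequent reciprocal classes, m h+ r and m+ h r+, are the parental types, so the F1 was m h+ r / m+ h r+.
The two rarest classes, m h r and m+ h+ r+, are the double crossovers. Comparing them with the parentals, only the h allele has switched, so h is the middle locus and the order is r – h – m.
Crossovers in the h–m interval produce the single-crossover classes m+ h+ r and m h r+ (103 + 125 = 228) plus the double crossovers (25).
RF(h–m) = (228 + 25) / 1200 = 253/1200 = 0.2108 → 21.1 map units.

21.1 map units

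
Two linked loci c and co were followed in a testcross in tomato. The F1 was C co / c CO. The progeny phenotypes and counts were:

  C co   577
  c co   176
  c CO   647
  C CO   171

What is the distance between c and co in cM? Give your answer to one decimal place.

22.1 cM

The recombinant classes are C CO and c co: 171 + 176 = 347.
Recombination frequency = 347/1571 = 0.2209 ≈ 22.1%, i.e. 22.1 cM.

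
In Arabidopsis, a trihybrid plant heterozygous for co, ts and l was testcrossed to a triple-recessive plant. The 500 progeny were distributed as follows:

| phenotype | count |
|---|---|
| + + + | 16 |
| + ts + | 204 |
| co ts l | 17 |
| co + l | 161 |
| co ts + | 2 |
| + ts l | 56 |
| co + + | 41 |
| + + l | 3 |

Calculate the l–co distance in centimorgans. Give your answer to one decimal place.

The two most frequent reciprocal classes, + ts + and co + l, are the parental types, so the F1 was + ts + / co + l.
The two rarest classes, co ts + and + + l, are the double crossovers. Comparing them with the parentals, only the co allele has switched, so co is the middle locus and the order is ts – co – l.
Crossovers in the co–l interval produce the single-crossover classes + ts l and co + + (56 + 41 = 97) plus the double crossovers (5).
RF(co–l) = (97 + 5) / 500 = 102/500 = 0.2040 → 20.4 centimorgans.

20.4 centimorgans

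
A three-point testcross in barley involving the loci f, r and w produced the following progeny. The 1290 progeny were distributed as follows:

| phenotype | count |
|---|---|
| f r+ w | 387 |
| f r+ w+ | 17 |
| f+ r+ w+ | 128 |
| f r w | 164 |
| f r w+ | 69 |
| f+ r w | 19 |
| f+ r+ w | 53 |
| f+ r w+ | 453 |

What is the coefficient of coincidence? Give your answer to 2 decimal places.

0.90

The two most frequent reciprocal classes, f+ r w+ and f r+ w, are the parental types, so the F1 was f+ r w+ / f r+ w.
The two rarest classes, f+ r w and f r+ w+, are the double crossovers. Comparing them with the parentals, only the w allele has switched, so w is the middle locus and the order is r – w – f.
r–w: (292 + 36)/1290 = 0.2543; w–f: (122 + 36)/1290 = 0.1225.
Expected DCO frequency = 0.2543 × 0.1225 ≈ 0.03115; observed = 36/1290 ≈ 0.02791.
Coefficient of coincidence = 0.02791/0.03115 ≈ 0.90.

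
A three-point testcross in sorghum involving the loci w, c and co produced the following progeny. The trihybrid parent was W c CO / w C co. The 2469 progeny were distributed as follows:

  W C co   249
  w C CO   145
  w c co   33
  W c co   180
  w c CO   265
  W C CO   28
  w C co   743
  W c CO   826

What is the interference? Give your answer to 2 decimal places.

The two rarest classes, W C CO and w c co, are the double crossovers. Comparing them with the parentals, only the c allele has switched, so c is the middle locus and the order is w – c – co.
w–c: (514 + 61)/2469 = 0.2329; c–co: (325 + 61)/2469 = 0.1563.
Expected DCO frequency = 0.2329 × 0.1563 ≈ 0.03640; observed = 61/2469 ≈ 0.02471.
Coefficient of coincidence = 0.02471/0.03640 ≈ 0.68; interference = 1 − 0.68 = 0.32.

0.32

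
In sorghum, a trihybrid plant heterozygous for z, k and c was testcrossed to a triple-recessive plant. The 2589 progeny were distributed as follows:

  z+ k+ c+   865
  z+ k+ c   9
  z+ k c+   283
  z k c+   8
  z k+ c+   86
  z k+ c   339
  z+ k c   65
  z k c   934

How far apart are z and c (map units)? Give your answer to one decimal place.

6.5 map units

The two most frequent reciprocal classes, z+ k+ c+ and z k c, are the parental types, so the F1 was z+ k+ c+ / z k c.
The two rarest classes, z+ k+ c and z k c+, are the double crossovers. Comparing them with the parentals, only the c allele has switched, so c is the middle locus and the order is z – c – k.
Crossovers in the z–c interval produce the single-crossover classes z k+ c+ and z+ k c (86 + 65 = 151) plus the double crossovers (17).
RF(z–c) = (151 + 17) / 2589 = 168/2589 = 0.0649 → 6.5 map units.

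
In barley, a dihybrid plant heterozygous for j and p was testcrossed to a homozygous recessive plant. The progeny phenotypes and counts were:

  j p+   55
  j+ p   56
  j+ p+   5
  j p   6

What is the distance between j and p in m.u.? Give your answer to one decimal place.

The two most frequent classes, j+ p (56) and j p+ (55), are the parental types, so the F1 was j+ p / j p+.
The recombinant classes are j+ p+ and j p: 5 + 6 = 11.
Recombination frequency = 11/122 = 0.0902 ≈ 9.0%, i.e. 9.0 m.u.

9.0 m.u.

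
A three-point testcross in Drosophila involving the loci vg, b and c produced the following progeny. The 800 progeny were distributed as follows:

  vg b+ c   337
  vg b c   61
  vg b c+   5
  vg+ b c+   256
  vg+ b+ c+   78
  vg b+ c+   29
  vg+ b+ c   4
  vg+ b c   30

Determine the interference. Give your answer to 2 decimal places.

The two most frequent reciprocal classes, vg+ b c+ and vg b+ c, are the parental types, so the F1 was vg+ b c+ / vg b+ c.
The two rarest classes, vg b c+ and vg+ b+ c, are the double crossovers. Comparing them with the parentals, only the vg allele has switched, so vg is the middle locus and the order is b – vg – c.
b–vg: (139 + 9)/800 = 0.1850; vg–c: (59 + 9)/800 = 0.0850.
Expected DCO frequency = 0.1850 × 0.0850 ≈ 0.01572; observed = 9/800 ≈ 0.01125.
Coefficient of coincidence = 0.01125/0.01572 ≈ 0.72; interference = 1 − 0.72 = 0.28.

0.28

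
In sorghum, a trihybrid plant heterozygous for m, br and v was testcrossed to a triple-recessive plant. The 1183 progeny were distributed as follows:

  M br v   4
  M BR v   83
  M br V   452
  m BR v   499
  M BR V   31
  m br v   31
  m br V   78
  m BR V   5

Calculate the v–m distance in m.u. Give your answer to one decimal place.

14.4 m.u.

The two most frequent reciprocal classes, M br V and m BR v, are the parental types, so the F1 was M br V / m BR v.
The two rarest classes, M br v and m BR V, are the double crossovers. Comparing them with the parentals, only the v allele has switched, so v is the middle locus and the order is m – v – br.
Crossovers in the m–v interval produce the single-crossover classes m br V and M BR v (78 + 83 = 161) plus the double crossovers (9).
RF(m–v) = (161 + 9) / 1183 = 170/1183 = 0.1437 → 14.4 m.u.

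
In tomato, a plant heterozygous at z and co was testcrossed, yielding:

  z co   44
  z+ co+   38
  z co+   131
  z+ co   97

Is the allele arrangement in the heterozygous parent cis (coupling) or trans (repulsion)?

trans

The two most frequent classes are z+ co (97) and z co+ (131); these are the parental (non-recombinant) types.
So the F1 carried z+ co on one chromosome and z co+ on the other — the recessive alleles are on opposite chromosomes (trans / repulsion).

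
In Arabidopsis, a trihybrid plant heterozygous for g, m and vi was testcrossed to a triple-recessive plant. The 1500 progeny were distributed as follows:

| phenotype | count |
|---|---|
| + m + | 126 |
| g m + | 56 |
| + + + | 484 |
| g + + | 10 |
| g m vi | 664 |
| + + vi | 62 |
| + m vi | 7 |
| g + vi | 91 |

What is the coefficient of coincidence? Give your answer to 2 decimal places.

0.81

The two most frequent reciprocal classes, + + + and g m vi, are the parental types, so the F1 was + + + / g m vi.
The two rarest classes, g + + and + m vi, are the double crossovers. Comparing them with the parentals, only the g allele has switched, so g is the middle locus and the order is m – g – vi.
m–g: (217 + 17)/1500 = 0.1560; g–vi: (118 + 17)/1500 = 0.0900.
Expected DCO frequency = 0.1560 × 0.0900 ≈ 0.01404; observed = 17/1500 ≈ 0.01133.
Coefficient of coincidence = 0.01133/0.01404 ≈ 0.81.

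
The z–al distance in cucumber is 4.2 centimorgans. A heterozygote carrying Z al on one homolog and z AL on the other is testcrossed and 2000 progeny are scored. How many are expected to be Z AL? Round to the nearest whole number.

A map distance of 4.2 centimorgans corresponds to a recombination frequency of 0.042.
The F1 is Z al / z AL, so Z AL is a recombinant gamete class with expected frequency r/2 = 0.042/2 = 0.0210.
Expected number = 0.0210 × 2000 = 42.00 ≈ 42.

42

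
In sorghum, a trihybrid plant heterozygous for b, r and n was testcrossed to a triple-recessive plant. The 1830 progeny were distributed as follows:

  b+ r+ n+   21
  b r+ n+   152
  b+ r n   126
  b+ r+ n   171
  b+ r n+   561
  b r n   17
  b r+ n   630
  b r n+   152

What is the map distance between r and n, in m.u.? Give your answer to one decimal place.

The two most frequent reciprocal classes, b+ r n+ and b r+ n, are the parental types, so the F1 was b+ r n+ / b r+ n.
The two rarest classes, b+ r+ n+ and b r n, are the double crossovers. Comparing them with the parentals, only the r allele has switched, so r is the middle locus and the order is n – r – b.
Crossovers in the n–r interval produce the single-crossover classes b+ r n and b r+ n+ (126 + 152 = 278) plus the double crossovers (38).
RF(n–r) = (278 + 38) / 1830 = 316/1830 = 0.1727 → 17.3 m.u.

17.3 m.u.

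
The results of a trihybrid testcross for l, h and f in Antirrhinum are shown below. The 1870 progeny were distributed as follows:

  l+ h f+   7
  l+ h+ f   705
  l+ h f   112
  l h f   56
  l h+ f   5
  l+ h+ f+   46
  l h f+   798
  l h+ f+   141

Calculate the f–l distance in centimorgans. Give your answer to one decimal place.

The two most frequent reciprocal classes, l+ h+ f and l h f+, are the parental types, so the F1 was l+ h+ f / l h f+.
The two rarest classes, l h+ f and l+ h f+, are the double crossovers. Comparing them with the parentals, only the l allele has switched, so l is the middle locus and the order is f – l – h.
Crossovers in the f–l interval produce the single-crossover classes l+ h+ f+ and l h f (46 + 56 = 102) plus the double crossovers (12).
RF(f–l) = (102 + 12) / 1870 = 114/1870 = 0.0610 → 6.1 centimorgans.

6.1 centimorgans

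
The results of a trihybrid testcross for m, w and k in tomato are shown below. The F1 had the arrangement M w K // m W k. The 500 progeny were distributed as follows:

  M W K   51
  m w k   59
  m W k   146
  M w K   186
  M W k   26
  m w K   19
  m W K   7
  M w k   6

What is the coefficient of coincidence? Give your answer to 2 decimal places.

The two rarest classes, M w k and m W K, are the double crossovers. Comparing them with the parentals, only the k allele has switched, so k is the middle locus and the order is w – k – m.
w–k: (110 + 13)/500 = 0.2460; k–m: (45 + 13)/500 = 0.1160.
Expected DCO frequency = 0.2460 × 0.1160 ≈ 0.02854; observed = 13/500 ≈ 0.02600.
Coefficient of coincidence = 0.02600/0.02854 ≈ 0.91.

0.91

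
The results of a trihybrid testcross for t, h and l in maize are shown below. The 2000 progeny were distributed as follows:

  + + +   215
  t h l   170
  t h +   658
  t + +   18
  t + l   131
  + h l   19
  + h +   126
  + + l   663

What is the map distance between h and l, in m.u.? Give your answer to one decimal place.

21.1 m.u.

The two most frequent reciprocal classes, + + l and t h +, are the parental types, so the F1 was + + l / t h +.
The two rarest classes, + h l and t + +, are the double crossovers. Comparing them with the parentals, only the h allele has switched, so h is the middle locus and the order is l – h – t.
Crossovers in the l–h interval produce the single-crossover classes + + + and t h l (215 + 170 = 385) plus the double crossovers (37).
RF(l–h) = (385 + 37) / 2000 = 422/2000 = 0.2110 → 21.1 m.u.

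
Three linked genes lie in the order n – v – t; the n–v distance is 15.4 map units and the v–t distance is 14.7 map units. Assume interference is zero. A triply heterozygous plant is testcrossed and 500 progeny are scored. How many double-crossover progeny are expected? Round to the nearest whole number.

Map distances give recombination frequencies of 0.154 and 0.147 for the two intervals.
With no interference, expected double-crossover frequency = 0.154 × 0.147 = 0.02264.
Expected number = 0.02264 × 500 = 11.32 ≈ 11.

11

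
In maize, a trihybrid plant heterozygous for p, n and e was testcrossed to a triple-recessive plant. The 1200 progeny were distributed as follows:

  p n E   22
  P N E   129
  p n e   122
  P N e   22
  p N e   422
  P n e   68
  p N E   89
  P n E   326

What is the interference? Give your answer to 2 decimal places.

0.11

The two most frequent reciprocal classes, p N e and P n E, are the parental types, so the F1 was p N e / P n E.
The two rarest classes, P N e and p n E, are the double crossovers. Comparing them with the parentals, only the p allele has switched, so p is the middle locus and the order is e – p – n.
e–p: (157 + 44)/1200 = 0.1675; p–n: (251 + 44)/1200 = 0.2458.
Expected DCO frequency = 0.1675 × 0.2458 ≈ 0.04117; observed = 44/1200 ≈ 0.03667.
Coefficient of coincidence = 0.03667/0.04117 ≈ 0.89; interference = 1 − 0.89 = 0.11.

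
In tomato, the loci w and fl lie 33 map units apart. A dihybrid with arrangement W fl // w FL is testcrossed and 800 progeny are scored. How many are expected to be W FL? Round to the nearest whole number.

132

A map distance of 33 map units corresponds to a recombination frequency of 0.330.
The F1 is W fl / w FL, so W FL is a recombinant gamete class with expected frequency r/2 = 0.330/2 = 0.1650.
Expected number = 0.1650 × 800 = 132.00 ≈ 132.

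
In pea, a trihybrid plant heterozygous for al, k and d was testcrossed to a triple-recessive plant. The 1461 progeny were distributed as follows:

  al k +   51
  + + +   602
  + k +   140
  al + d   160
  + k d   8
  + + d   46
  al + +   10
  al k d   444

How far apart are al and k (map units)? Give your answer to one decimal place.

21.8 map units

The two most frequent reciprocal classes, + + + and al k d, are the parental types, so the F1 was + + + / al k d.
The two rarest classes, al + + and + k d, are the double crossovers. Comparing them with the parentals, only the al allele has switched, so al is the middle locus and the order is d – al – k.
Crossovers in the al–k interval produce the single-crossover classes + k + and al + d (140 + 160 = 300) plus the double crossovers (18).
RF(al–k) = (300 + 18) / 1461 = 318/1461 = 0.2177 → 21.8 map units.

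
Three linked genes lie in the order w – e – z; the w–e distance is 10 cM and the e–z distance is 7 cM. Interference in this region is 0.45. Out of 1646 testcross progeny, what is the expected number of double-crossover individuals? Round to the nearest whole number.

6

Map distances give recombination frequencies of 0.100 and 0.070 for the two intervals.
With interference 0.45 (so coincidence = 0.55), expected double-crossover frequency = 0.100 × 0.070 × 0.55 = 0.00385.
Expected number = 0.00385 × 1646 = 6.34 ≈ 6.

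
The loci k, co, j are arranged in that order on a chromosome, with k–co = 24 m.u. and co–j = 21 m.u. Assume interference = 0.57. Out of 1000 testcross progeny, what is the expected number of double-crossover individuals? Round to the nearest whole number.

22

Map distances give recombination frequencies of 0.240 and 0.210 for the two intervals.
With interference 0.57 (so coincidence = 0.43), expected double-crossover frequency = 0.240 × 0.210 × 0.43 = 0.02167.
Expected number = 0.02167 × 1000 = 21.67 ≈ 22.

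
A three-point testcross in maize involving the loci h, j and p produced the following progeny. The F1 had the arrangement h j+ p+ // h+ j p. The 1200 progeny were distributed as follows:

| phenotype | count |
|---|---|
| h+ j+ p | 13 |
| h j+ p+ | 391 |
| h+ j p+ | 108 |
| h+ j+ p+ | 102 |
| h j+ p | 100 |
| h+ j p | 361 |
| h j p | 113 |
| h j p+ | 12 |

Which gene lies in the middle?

The two rarest classes, h j p+ and h+ j+ p, are the double crossovers. Comparing them with the parentals, only the j allele has switched, so j is the middle locus and the order is h – j – p.

j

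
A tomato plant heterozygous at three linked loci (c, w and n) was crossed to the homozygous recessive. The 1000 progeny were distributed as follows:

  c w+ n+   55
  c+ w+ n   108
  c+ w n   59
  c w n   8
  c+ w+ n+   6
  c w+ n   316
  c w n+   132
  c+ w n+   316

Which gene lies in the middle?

The two most frequent reciprocal classes, c+ w n+ and c w+ n, are the parental types, so the F1 was c+ w n+ / c w+ n.
The two rarest classes, c+ w+ n+ and c w n, are the double crossovers. Comparing them with the parentals, only the w allele has switched, so w is the middle locus and the order is c – w – n.

w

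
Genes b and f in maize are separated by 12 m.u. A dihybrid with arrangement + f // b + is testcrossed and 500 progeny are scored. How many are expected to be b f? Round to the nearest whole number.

A map distance of 12 m.u. corresponds to a recombination frequency of 0.120.
The F1 is + f / b +, so b f is a recombinant gamete class with expected frequency r/2 = 0.120/2 = 0.0600.
Expected number = 0.0600 × 500 = 30.00 ≈ 30.

30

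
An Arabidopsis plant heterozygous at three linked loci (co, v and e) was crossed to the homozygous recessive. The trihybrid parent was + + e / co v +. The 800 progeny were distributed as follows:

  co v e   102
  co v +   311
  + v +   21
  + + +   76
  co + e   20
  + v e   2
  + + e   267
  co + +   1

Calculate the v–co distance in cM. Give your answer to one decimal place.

5.5 cM

The two rarest classes, + v e and co + +, are the double crossovers. Comparing them with the parentals, only the v allele has switched, so v is the middle locus and the order is e – v – co.
Crossovers in the v–co interval produce the single-crossover classes co + e and + v + (20 + 21 = 41) plus the double crossovers (3).
RF(v–co) = (41 + 3) / 800 = 44/800 = 0.0550 → 5.5 cM.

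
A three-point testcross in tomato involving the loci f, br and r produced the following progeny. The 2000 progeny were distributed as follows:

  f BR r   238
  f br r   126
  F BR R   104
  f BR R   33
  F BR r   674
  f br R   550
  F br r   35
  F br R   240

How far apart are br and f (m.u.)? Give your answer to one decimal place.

27.3 m.u.

The two most frequent reciprocal classes, f br R and F BR r, are the parental types, so the F1 was f br R / F BR r.
The two rarest classes, f BR R and F br r, are the double crossovers. Comparing them with the parentals, only the br allele has switched, so br is the middle locus and the order is f – br – r.
Crossovers in the f–br interval produce the single-crossover classes F br R and f BR r (240 + 238 = 478) plus the double crossovers (68).
RF(f–br) = (478 + 68) / 2000 = 546/2000 = 0.2730 → 27.3 m.u.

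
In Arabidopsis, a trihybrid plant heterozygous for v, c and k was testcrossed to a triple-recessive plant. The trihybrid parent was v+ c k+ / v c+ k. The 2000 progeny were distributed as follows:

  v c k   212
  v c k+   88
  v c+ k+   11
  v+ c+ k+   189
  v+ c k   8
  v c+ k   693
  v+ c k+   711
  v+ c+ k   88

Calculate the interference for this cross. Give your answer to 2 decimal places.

The two rarest classes, v+ c k and v c+ k+, are the double crossovers. Comparing them with the parentals, only the k allele has switched, so k is the middle locus and the order is c – k – v.
c–k: (401 + 19)/2000 = 0.2100; k–v: (176 + 19)/2000 = 0.0975.
Expected DCO frequency = 0.2100 × 0.0975 ≈ 0.02048; observed = 19/2000 ≈ 0.00950.
Coefficient of coincidence = 0.00950/0.02048 ≈ 0.46; interference = 1 − 0.46 = 0.54.

0.54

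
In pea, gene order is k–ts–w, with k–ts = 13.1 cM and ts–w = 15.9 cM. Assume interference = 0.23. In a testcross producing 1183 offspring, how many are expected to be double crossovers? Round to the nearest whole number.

Map distances give recombination frequencies of 0.131 and 0.159 for the two intervals.
With interference 0.23 (so coincidence = 0.77), expected double-crossover frequency = 0.131 × 0.159 × 0.77 = 0.01604.
Expected number = 0.01604 × 1183 = 18.97 ≈ 19.

19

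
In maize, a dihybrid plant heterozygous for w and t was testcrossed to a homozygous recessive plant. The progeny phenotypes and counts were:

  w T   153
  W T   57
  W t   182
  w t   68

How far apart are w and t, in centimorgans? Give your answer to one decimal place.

27.2 centimorgans

The two most frequent classes, W t (182) and w T (153), are the parental types, so the F1 was W t / w T.
The recombinant classes are W T and w t: 57 + 68 = 125.
Recombination frequency = 125/460 = 0.2717 ≈ 27.2%, i.e. 27.2 centimorgans.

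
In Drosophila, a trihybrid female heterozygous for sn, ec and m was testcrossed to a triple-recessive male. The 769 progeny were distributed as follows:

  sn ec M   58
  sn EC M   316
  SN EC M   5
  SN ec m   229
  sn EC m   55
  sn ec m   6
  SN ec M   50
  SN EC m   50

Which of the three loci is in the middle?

The two most frequent reciprocal classes, SN ec m and sn EC M, are the parental types, so the F1 was SN ec m / sn EC M.
The two rarest classes, sn ec m and SN EC M, are the double crossovers. Comparing them with the parentals, only the sn allele has switched, so sn is the middle locus and the order is ec – sn – m.

sn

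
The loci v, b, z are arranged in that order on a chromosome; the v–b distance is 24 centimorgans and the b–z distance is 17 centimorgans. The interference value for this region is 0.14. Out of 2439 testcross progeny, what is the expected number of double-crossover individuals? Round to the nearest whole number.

Map distances give recombination frequencies of 0.240 and 0.170 for the two intervals.
With interference 0.14 (so coincidence = 0.86), expected double-crossover frequency = 0.240 × 0.170 × 0.86 = 0.03509.
Expected number = 0.03509 × 2439 = 85.58 ≈ 86.

86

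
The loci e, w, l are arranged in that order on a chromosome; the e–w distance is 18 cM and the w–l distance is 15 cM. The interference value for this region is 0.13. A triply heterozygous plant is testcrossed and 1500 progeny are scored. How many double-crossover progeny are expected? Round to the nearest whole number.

35

Map distances give recombination frequencies of 0.180 and 0.150 for the two intervals.
With interference 0.13 (so coincidence = 0.87), expected double-crossover frequency = 0.180 × 0.150 × 0.87 = 0.02349.
Expected number = 0.02349 × 1500 = 35.23 ≈ 35.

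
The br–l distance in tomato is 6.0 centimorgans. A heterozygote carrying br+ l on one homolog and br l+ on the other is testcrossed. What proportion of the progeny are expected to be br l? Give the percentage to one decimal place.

A map distance of 6.0 centimorgans corresponds to a recombination frequency of 0.060.
The F1 is br+ l / br l+, so br l is a recombinant gamete class with expected frequency r/2 = 0.060/2 = 0.0300.
That is 0.0300 = 3.0% of the progeny.

3.0%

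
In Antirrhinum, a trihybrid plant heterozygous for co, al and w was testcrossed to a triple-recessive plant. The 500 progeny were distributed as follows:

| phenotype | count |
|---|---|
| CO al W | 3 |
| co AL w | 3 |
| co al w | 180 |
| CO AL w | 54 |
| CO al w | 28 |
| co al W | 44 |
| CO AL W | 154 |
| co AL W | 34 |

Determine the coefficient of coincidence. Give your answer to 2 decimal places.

The two most frequent reciprocal classes, co al w and CO AL W, are the parental types, so the F1 was co al w / CO AL W.
The two rarest classes, co AL w and CO al W, are the double crossovers. Comparing them with the parentals, only the al allele has switched, so al is the middle locus and the order is w – al – co.
w–al: (98 + 6)/500 = 0.2080; al–co: (62 + 6)/500 = 0.1360.
Expected DCO frequency = 0.2080 × 0.1360 ≈ 0.02829; observed = 6/500 ≈ 0.01200.
Coefficient of coincidence = 0.01200/0.02829 ≈ 0.42.

0.42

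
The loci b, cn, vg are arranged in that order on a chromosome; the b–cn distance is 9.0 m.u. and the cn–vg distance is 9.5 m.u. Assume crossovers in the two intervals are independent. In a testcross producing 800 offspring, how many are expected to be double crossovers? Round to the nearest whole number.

7

Map distances give recombination frequencies of 0.090 and 0.095 for the two intervals.
With no interference, expected double-crossover frequency = 0.090 × 0.095 = 0.00855.
Expected number = 0.00855 × 800 = 6.84 ≈ 7.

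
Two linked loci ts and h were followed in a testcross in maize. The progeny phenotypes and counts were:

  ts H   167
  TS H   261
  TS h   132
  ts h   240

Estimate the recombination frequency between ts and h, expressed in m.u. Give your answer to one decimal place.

37.4 m.u.

The two most frequent classes, TS H (261) and ts h (240), are the parental types, so the F1 was TS H / ts h.
The recombinant classes are TS h and ts H: 132 + 167 = 299.
Recombination frequency = 299/800 = 0.3738 ≈ 37.4%, i.e. 37.4 m.u.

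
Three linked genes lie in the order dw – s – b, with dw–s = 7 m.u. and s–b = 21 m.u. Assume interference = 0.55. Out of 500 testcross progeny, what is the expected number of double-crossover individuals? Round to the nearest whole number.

3

Map distances give recombination frequencies of 0.070 and 0.210 for the two intervals.
With interference 0.55 (so coincidence = 0.45), expected double-crossover frequency = 0.070 × 0.210 × 0.45 = 0.00662.
Expected number = 0.00662 × 500 = 3.31 ≈ 3.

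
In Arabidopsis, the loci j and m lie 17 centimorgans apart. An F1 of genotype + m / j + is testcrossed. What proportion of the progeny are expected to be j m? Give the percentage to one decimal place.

8.5%

A map distance of 17 centimorgans corresponds to a recombination frequency of 0.170.
The F1 is + m / j +, so j m is a recombinant gamete class with expected frequency r/2 = 0.170/2 = 0.0850.
That is 0.0850 = 8.5% of the progeny.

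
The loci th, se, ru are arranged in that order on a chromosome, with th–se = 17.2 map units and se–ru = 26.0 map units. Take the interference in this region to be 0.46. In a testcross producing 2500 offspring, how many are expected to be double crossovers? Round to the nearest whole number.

60

Map distances give recombination frequencies of 0.172 and 0.260 for the two intervals.
With interference 0.46 (so coincidence = 0.54), expected double-crossover frequency = 0.172 × 0.260 × 0.54 = 0.02415.
Expected number = 0.02415 × 2500 = 60.37 ≈ 60.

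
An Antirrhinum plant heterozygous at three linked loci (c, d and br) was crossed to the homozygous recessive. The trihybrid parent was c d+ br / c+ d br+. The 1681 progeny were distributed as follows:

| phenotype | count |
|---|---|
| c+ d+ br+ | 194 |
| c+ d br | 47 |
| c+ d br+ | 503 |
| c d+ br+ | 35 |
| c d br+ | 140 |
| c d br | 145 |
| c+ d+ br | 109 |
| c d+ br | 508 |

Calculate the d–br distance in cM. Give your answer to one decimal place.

The two rarest classes, c d+ br+ and c+ d br, are the double crossovers. Comparing them with the parentals, only the br allele has switched, so br is the middle locus and the order is c – br – d.
Crossovers in the br–d interval produce the single-crossover classes c d br and c+ d+ br+ (145 + 194 = 339) plus the double crossovers (82).
RF(br–d) = (339 + 82) / 1681 = 421/1681 = 0.2504 → 25.0 cM.

25.0 cM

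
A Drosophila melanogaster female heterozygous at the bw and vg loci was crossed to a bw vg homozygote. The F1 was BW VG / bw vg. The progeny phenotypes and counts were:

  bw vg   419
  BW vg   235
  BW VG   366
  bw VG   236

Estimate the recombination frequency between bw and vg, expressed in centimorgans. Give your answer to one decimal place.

The recombinant classes are BW vg and bw VG: 235 + 236 = 471.
Recombination frequency = 471/1256 = 0.3750 ≈ 37.5%, i.e. 37.5 centimorgans.

37.5 centimorgans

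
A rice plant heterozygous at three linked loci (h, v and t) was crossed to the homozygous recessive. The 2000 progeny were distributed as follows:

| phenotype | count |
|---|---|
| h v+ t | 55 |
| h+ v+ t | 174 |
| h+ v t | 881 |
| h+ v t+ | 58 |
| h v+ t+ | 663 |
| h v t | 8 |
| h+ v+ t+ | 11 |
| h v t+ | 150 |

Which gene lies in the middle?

The two most frequent reciprocal classes, h+ v t and h v+ t+, are the parental types, so the F1 was h+ v t / h v+ t+.
The two rarest classes, h v t and h+ v+ t+, are the double crossovers. Comparing them with the parentals, only the h allele has switched, so h is the middle locus and the order is v – h – t.

h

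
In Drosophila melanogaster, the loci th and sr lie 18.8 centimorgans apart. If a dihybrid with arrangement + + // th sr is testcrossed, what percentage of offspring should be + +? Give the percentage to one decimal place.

A map distance of 18.8 centimorgans corresponds to a recombination frequency of 0.188.
The F1 is + + / th sr, so + + is a parental gamete class with expected frequency (1 − r)/2 = 0.812/2 = 0.4060.
That is 0.4060 = 40.6% of the progeny.

40.6%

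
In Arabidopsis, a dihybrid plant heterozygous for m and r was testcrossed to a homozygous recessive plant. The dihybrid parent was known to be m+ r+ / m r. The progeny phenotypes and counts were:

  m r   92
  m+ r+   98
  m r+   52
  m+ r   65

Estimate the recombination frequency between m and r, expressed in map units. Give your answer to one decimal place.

The recombinant classes are m+ r and m r+: 65 + 52 = 117.
Recombination frequency = 117/307 = 0.3811 ≈ 38.1%, i.e. 38.1 map units.

38.1 map units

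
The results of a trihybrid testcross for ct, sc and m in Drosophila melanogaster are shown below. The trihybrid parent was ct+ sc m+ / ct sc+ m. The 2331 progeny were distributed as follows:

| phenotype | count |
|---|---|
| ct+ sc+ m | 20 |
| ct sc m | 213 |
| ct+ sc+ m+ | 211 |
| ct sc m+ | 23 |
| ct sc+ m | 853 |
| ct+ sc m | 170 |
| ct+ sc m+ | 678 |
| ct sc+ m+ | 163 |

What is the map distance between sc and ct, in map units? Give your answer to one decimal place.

20.0 map units

The two rarest classes, ct sc m+ and ct+ sc+ m, are the double crossovers. Comparing them with the parentals, only the ct allele has switched, so ct is the middle locus and the order is m – ct – sc.
Crossovers in the ct–sc interval produce the single-crossover classes ct+ sc+ m+ and ct sc m (211 + 213 = 424) plus the double crossovers (43).
RF(ct–sc) = (424 + 43) / 2331 = 467/2331 = 0.2003 → 20.0 map units.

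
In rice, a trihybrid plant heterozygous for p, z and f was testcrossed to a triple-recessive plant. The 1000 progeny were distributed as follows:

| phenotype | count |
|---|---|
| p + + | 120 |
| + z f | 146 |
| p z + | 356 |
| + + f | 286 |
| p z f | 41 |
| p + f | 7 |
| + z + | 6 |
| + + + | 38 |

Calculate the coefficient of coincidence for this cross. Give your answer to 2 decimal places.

The two most frequent reciprocal classes, + + f and p z +, are the parental types, so the F1 was + + f / p z +.
The two rarest classes, p + f and + z +, are the double crossovers. Comparing them with the parentals, only the p allele has switched, so p is the middle locus and the order is z – p – f.
z–p: (266 + 13)/1000 = 0.2790; p–f: (79 + 13)/1000 = 0.0920.
Expected DCO frequency = 0.2790 × 0.0920 ≈ 0.02567; observed = 13/1000 ≈ 0.01300.
Coefficient of coincidence = 0.01300/0.02567 ≈ 0.51.

0.51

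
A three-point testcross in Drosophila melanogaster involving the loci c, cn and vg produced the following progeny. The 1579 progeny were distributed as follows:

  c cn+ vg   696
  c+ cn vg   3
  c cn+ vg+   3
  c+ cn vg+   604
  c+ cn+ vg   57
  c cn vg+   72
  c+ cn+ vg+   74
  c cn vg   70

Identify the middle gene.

The two most frequent reciprocal classes, c cn+ vg and c+ cn vg+, are the parental types, so the F1 was c cn+ vg / c+ cn vg+.
The two rarest classes, c cn+ vg+ and c+ cn vg, are the double crossovers. Comparing them with the parentals, only the vg allele has switched, so vg is the middle locus and the order is c – vg – cn.

vg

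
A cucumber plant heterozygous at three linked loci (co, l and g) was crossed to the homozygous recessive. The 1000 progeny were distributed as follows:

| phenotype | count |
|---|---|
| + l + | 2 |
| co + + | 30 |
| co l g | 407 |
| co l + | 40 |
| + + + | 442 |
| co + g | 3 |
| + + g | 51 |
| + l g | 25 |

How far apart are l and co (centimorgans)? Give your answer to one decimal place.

The two most frequent reciprocal classes, co l g and + + +, are the parental types, so the F1 was co l g / + + +.
The two rarest classes, co + g and + l +, are the double crossovers. Comparing them with the parentals, only the l allele has switched, so l is the middle locus and the order is co – l – g.
Crossovers in the co–l interval produce the single-crossover classes + l g and co + + (25 + 30 = 55) plus the double crossovers (5).
RF(co–l) = (55 + 5) / 1000 = 60/1000 = 0.0600 → 6.0 centimorgans.

6.0 centimorgans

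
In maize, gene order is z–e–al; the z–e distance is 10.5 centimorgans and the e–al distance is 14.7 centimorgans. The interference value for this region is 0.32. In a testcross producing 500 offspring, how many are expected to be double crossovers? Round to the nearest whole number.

5

Map distances give recombination frequencies of 0.105 and 0.147 for the two intervals.
With interference 0.32 (so coincidence = 0.68), expected double-crossover frequency = 0.105 × 0.147 × 0.68 = 0.01050.
Expected number = 0.01050 × 500 = 5.25 ≈ 5.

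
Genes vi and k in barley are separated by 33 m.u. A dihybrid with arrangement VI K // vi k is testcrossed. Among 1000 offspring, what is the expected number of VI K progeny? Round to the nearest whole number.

A map distance of 33 m.u. corresponds to a recombination frequency of 0.330.
The F1 is VI K / vi k, so VI K is a parental gamete class with expected frequency (1 − r)/2 = 0.670/2 = 0.3350.
Expected number = 0.3350 × 1000 = 335.00 ≈ 335.

335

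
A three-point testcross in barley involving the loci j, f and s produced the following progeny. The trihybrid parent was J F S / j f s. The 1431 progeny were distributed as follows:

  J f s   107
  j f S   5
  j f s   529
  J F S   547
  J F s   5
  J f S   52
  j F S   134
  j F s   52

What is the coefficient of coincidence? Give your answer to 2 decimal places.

The two rarest classes, J F s and j f S, are the double crossovers. Comparing them with the parentals, only the s allele has switched, so s is the middle locus and the order is f – s – j.
f–s: (104 + 10)/1431 = 0.0797; s–j: (241 + 10)/1431 = 0.1754.
Expected DCO frequency = 0.0797 × 0.1754 ≈ 0.01398; observed = 10/1431 ≈ 0.00699.
Coefficient of coincidence = 0.00699/0.01398 ≈ 0.50.

0.50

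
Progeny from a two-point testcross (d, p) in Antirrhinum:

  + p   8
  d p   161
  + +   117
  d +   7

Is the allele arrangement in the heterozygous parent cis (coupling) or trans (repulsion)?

The two most frequent classes are + + (117) and d p (161); these are the parental (non-recombinant) types.
So the F1 carried + + on one chromosome and d p on the other — the recessive alleles are on the same chromosome (cis / coupling).

cis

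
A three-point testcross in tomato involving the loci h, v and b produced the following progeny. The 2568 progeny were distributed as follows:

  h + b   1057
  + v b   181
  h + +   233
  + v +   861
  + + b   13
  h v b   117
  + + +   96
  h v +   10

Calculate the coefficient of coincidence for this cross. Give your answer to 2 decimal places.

0.57

The two most frequent reciprocal classes, + v + and h + b, are the parental types, so the F1 was + v + / h + b.
The two rarest classes, h v + and + + b, are the double crossovers. Comparing them with the parentals, only the h allele has switched, so h is the middle locus and the order is b – h – v.
b–h: (414 + 23)/2568 = 0.1702; h–v: (213 + 23)/2568 = 0.0919.
Expected DCO frequency = 0.1702 × 0.0919 ≈ 0.01564; observed = 23/2568 ≈ 0.00896.
Coefficient of coincidence = 0.00896/0.01564 ≈ 0.57.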